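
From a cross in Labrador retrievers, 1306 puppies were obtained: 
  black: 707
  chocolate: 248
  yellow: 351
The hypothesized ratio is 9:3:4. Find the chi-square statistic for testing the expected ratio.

Expected counts for N = 1306 under a 9:3:4 ratio (total parts = 16):
  black: 1306 × 9/16 = 734.625
  chocolate: 1306 × 3/16 = 244.875
  yellow: 1306 × 4/16 = 326.5
χ² = Σ (O − E)² / E
  black: (707 − 734.625)² / 734.625 = 1.0388
  chocolate: (248 − 244.875)² / 244.875 = 0.0399
  yellow: (351 − 326.5)² / 326.5 = 1.8384
χ² = 1.0388 + 0.0399 + 1.8384 = 2.9171 ≈ 2.917

2.917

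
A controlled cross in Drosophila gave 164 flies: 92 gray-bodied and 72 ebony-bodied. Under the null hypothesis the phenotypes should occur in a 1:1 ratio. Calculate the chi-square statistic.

Under the 1:1 hypothesis (Σ ratio = 2, N = 164):
  gray-bodied: 164 × 1/2 = 82
  ebony-bodied: 164 × 1/2 = 82
χ² = Σ (O − E)² / E
  gray-bodied: (92 − 82)² / 82 = 1.2195
  ebony-bodied: (72 − 82)² / 82 = 1.2195
χ² = 1.2195 + 1.2195 = 2.439

2.439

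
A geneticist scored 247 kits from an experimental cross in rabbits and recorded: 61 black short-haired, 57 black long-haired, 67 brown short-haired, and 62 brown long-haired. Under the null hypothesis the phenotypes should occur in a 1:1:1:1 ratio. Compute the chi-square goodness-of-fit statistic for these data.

0.822

Total ratio parts = 4. Expected numbers out of 247:
  black short-haired: 247 × 1/4 = 61.75
  black long-haired: 247 × 1/4 = 61.75
  brown short-haired: 247 × 1/4 = 61.75
  brown long-haired: 247 × 1/4 = 61.75
χ² = Σ (O − E)² / E
  black short-haired: (61 − 61.75)² / 61.75 = 0.0091
  black long-haired: (57 − 61.75)² / 61.75 = 0.3654
  brown short-haired: (67 − 61.75)² / 61.75 = 0.4464
  brown long-haired: (62 − 61.75)² / 61.75 = 0.0010
χ² = 0.0091 + 0.3654 + 0.4464 + 0.0010 = 0.8219 ≈ 0.822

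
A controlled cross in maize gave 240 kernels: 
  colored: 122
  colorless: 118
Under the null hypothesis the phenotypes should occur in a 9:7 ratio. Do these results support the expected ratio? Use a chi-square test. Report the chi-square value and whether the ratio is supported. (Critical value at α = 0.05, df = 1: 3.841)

Expected counts for N = 240 under a 9:7 ratio (total parts = 16):
  colored: 240 × 9/16 = 135
  colorless: 240 × 7/16 = 105
χ² = Σ (O − E)² / E
  colored: (122 − 135)² / 135 = 1.2519
  colorless: (118 − 105)² / 105 = 1.6095
χ² = 1.2519 + 1.6095 = 2.8614 ≈ 2.861
Degrees of freedom = 2 − 1 = 1; critical value at α = 0.05 is 3.841.
Since 2.861 < 3.841, we fail to reject the null hypothesis — the data are consistent with the 9:7 ratio.

2.861; consistent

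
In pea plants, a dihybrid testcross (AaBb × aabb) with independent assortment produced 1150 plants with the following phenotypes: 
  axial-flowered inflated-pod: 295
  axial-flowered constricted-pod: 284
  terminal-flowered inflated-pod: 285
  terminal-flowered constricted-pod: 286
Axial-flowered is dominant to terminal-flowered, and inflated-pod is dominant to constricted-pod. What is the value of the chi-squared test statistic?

0.268

A dihybrid testcross with independent assortment gives a 1:1:1:1 ratio.
Total ratio parts = 4. Expected numbers out of 1150:
  axial-flowered inflated-pod: 1150 × 1/4 = 287.5
  axial-flowered constricted-pod: 1150 × 1/4 = 287.5
  terminal-flowered inflated-pod: 1150 × 1/4 = 287.5
  terminal-flowered constricted-pod: 1150 × 1/4 = 287.5
χ² = Σ (O − E)² / E
  axial-flowered inflated-pod: (295 − 287.5)² / 287.5 = 0.1957
  axial-flowered constricted-pod: (284 − 287.5)² / 287.5 = 0.0426
  terminal-flowered inflated-pod: (285 − 287.5)² / 287.5 = 0.0217
  terminal-flowered constricted-pod: (286 − 287.5)² / 287.5 = 0.0078
χ² = 0.1957 + 0.0426 + 0.0217 + 0.0078 = 0.2678 ≈ 0.268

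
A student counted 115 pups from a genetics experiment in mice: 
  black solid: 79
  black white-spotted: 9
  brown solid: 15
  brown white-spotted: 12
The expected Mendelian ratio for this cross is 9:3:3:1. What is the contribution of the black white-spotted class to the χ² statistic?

Expected counts for N = 115 under a 9:3:3:1 ratio (total parts = 16):
  black solid: 115 × 9/16 = 64.6875
  black white-spotted: 115 × 3/16 = 21.5625
  brown solid: 115 × 3/16 = 21.5625
  brown white-spotted: 115 × 1/16 = 7.1875
Contribution of black white-spotted: (9 − 21.5625)² / 21.5625 = 7.3190

7.319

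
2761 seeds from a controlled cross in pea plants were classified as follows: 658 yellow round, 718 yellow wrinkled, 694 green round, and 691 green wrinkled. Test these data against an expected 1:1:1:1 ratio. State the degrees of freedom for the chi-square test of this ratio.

3

A goodness-of-fit test with 4 phenotype classes has df = 4 − 1 = 3.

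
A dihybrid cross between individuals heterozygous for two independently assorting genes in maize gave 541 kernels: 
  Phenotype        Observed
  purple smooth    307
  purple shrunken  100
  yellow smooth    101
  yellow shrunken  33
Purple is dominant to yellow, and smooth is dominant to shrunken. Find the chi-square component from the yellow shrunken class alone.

A dihybrid F₂ with independent assortment and complete dominance at both loci gives a 9:3:3:1 phenotypic ratio.
Total ratio parts = 16. Expected numbers out of 541:
  purple smooth: 541 × 9/16 = 304.3125
  purple shrunken: 541 × 3/16 = 101.4375
  yellow smooth: 541 × 3/16 = 101.4375
  yellow shrunken: 541 × 1/16 = 33.8125
Contribution of yellow shrunken: (33 − 33.8125)² / 33.8125 = 0.0195

0.020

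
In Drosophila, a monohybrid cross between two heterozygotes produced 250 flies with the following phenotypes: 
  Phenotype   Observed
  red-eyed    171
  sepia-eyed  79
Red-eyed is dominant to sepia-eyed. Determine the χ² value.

5.808

For a monohybrid cross between heterozygotes with complete dominance, the expected phenotypic ratio is 3:1.
Expected counts for N = 250 under a 3:1 ratio (total parts = 4):
  red-eyed: 250 × 3/4 = 187.5
  sepia-eyed: 250 × 1/4 = 62.5
χ² = Σ (O − E)² / E
  red-eyed: (171 − 187.5)² / 187.5 = 1.4520
  sepia-eyed: (79 − 62.5)² / 62.5 = 4.3560
χ² = 1.4520 + 4.3560 = 5.808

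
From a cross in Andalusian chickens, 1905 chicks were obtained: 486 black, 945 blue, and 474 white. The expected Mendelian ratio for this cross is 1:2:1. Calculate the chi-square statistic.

0.269

Expected counts for N = 1905 under a 1:2:1 ratio (total parts = 4):
  black: 1905 × 1/4 = 476.25
  blue: 1905 × 2/4 = 952.5
  white: 1905 × 1/4 = 476.25
χ² = Σ (O − E)² / E
  black: (486 − 476.25)² / 476.25 = 0.1996
  blue: (945 − 952.5)² / 952.5 = 0.0591
  white: (474 − 476.25)² / 476.25 = 0.0106
χ² = 0.1996 + 0.0591 + 0.0106 = 0.2693 ≈ 0.269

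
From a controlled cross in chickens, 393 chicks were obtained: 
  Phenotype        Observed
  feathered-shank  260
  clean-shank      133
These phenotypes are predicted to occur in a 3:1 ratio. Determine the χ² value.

16.388

Expected counts for N = 393 under a 3:1 ratio (total parts = 4):
  feathered-shank: 393 × 3/4 = 294.75
  clean-shank: 393 × 1/4 = 98.25
χ² = Σ (O − E)² / E
  feathered-shank: (260 − 294.75)² / 294.75 = 4.0969
  clean-shank: (133 − 98.25)² / 98.25 = 12.2907
χ² = 4.0969 + 12.2907 = 16.3876 ≈ 16.388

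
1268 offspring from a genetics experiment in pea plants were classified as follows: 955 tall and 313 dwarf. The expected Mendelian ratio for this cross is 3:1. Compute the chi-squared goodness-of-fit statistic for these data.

Under the 3:1 hypothesis (Σ ratio = 4, N = 1268):
  tall: 1268 × 3/4 = 951
  dwarf: 1268 × 1/4 = 317
χ² = Σ (O − E)² / E
  tall: (955 − 951)² / 951 = 0.0168
  dwarf: (313 − 317)² / 317 = 0.0505
χ² = 0.0168 + 0.0505 = 0.0673 ≈ 0.067

0.067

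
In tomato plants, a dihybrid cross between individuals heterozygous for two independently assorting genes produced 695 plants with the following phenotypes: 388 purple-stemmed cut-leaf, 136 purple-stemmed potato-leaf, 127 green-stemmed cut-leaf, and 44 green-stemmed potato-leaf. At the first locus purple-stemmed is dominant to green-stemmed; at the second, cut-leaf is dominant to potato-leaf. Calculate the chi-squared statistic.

A dihybrid F₂ with independent assortment and complete dominance at both loci gives a 9:3:3:1 phenotypic ratio.
Expected counts for N = 695 under a 9:3:3:1 ratio (total parts = 16):
  purple-stemmed cut-leaf: 695 × 9/16 = 390.9375
  purple-stemmed potato-leaf: 695 × 3/16 = 130.3125
  green-stemmed cut-leaf: 695 × 3/16 = 130.3125
  green-stemmed potato-leaf: 695 × 1/16 = 43.4375
χ² = Σ (O − E)² / E
  purple-stemmed cut-leaf: (388 − 390.9375)² / 390.9375 = 0.0221
  purple-stemmed potato-leaf: (136 − 130.3125)² / 130.3125 = 0.2482
  green-stemmed cut-leaf: (127 − 130.3125)² / 130.3125 = 0.0842
  green-stemmed potato-leaf: (44 − 43.4375)² / 43.4375 = 0.0073
χ² = 0.0221 + 0.2482 + 0.0842 + 0.0073 = 0.3618 ≈ 0.362

0.362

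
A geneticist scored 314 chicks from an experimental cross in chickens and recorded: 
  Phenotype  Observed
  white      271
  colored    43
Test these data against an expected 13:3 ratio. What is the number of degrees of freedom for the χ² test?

1

A goodness-of-fit test with 2 phenotype classes has df = 2 − 1 = 1.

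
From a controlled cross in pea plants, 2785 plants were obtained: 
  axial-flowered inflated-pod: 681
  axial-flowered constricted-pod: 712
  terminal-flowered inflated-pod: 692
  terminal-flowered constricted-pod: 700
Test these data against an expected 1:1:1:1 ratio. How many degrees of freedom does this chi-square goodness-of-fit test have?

3

A goodness-of-fit test with 4 phenotype classes has df = 4 − 1 = 3.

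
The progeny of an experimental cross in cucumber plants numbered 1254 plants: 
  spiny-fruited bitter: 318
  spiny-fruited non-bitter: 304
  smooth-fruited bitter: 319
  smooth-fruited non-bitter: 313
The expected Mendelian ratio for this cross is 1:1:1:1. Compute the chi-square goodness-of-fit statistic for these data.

Expected counts for N = 1254 under a 1:1:1:1 ratio (total parts = 4):
  spiny-fruited bitter: 1254 × 1/4 = 313.5
  spiny-fruited non-bitter: 1254 × 1/4 = 313.5
  smooth-fruited bitter: 1254 × 1/4 = 313.5
  smooth-fruited non-bitter: 1254 × 1/4 = 313.5
χ² = Σ (O − E)² / E
  spiny-fruited bitter: (318 − 313.5)² / 313.5 = 0.0646
  spiny-fruited non-bitter: (304 − 313.5)² / 313.5 = 0.2879
  smooth-fruited bitter: (319 − 313.5)² / 313.5 = 0.0965
  smooth-fruited non-bitter: (313 − 313.5)² / 313.5 = 0.0008
χ² = 0.0646 + 0.2879 + 0.0965 + 0.0008 = 0.4498 ≈ 0.450

0.450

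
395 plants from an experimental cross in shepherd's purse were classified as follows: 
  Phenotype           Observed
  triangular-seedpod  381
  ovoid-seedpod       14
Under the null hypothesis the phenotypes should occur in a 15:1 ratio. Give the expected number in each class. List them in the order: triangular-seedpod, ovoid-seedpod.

370.3125, 24.6875

Under the 15:1 hypothesis (Σ ratio = 16, N = 395):
  triangular-seedpod: 395 × 15/16 = 370.3125
  ovoid-seedpod: 395 × 1/16 = 24.6875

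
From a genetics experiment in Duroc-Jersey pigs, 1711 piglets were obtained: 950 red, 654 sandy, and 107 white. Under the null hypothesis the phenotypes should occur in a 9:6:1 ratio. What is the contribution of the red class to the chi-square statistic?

0.161

Expected counts for N = 1711 under a 9:6:1 ratio (total parts = 16):
  red: 1711 × 9/16 = 962.4375
  sandy: 1711 × 6/16 = 641.625
  white: 1711 × 1/16 = 106.9375
Contribution of red: (950 − 962.4375)² / 962.4375 = 0.1607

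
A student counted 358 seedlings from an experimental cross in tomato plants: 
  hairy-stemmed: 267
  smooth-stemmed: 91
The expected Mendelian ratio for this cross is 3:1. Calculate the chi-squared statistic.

0.034

Total ratio parts = 4. Expected numbers out of 358:
  hairy-stemmed: 358 × 3/4 = 268.5
  smooth-stemmed: 358 × 1/4 = 89.5
χ² = Σ (O − E)² / E
  hairy-stemmed: (267 − 268.5)² / 268.5 = 0.0084
  smooth-stemmed: (91 − 89.5)² / 89.5 = 0.0251
χ² = 0.0084 + 0.0251 = 0.0335 ≈ 0.034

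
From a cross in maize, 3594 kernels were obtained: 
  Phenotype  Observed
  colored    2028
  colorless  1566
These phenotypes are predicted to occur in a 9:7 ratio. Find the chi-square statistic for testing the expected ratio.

Under the 9:7 hypothesis (Σ ratio = 16, N = 3594):
  colored: 3594 × 9/16 = 2021.625
  colorless: 3594 × 7/16 = 1572.375
χ² = Σ (O − E)² / E
  colored: (2028 − 2021.625)² / 2021.625 = 0.0201
  colorless: (1566 − 1572.375)² / 1572.375 = 0.0258
χ² = 0.0201 + 0.0258 = 0.0459 ≈ 0.046

0.046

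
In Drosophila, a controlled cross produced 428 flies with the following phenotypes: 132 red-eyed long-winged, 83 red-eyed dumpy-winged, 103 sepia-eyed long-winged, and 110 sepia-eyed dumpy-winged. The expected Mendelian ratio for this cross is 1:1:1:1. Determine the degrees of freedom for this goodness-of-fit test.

A goodness-of-fit test with 4 phenotype classes has df = 4 − 1 = 3.

3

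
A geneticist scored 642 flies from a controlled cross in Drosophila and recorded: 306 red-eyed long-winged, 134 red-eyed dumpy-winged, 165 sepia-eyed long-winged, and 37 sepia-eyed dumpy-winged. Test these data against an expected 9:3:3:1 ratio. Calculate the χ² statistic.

26.744

Expected counts for N = 642 under a 9:3:3:1 ratio (total parts = 16):
  red-eyed long-winged: 642 × 9/16 = 361.125
  red-eyed dumpy-winged: 642 × 3/16 = 120.375
  sepia-eyed long-winged: 642 × 3/16 = 120.375
  sepia-eyed dumpy-winged: 642 × 1/16 = 40.125
χ² = Σ (O − E)² / E
  red-eyed long-winged: (306 − 361.125)² / 361.125 = 8.4147
  red-eyed dumpy-winged: (134 − 120.375)² / 120.375 = 1.5422
  sepia-eyed long-winged: (165 − 120.375)² / 120.375 = 16.5432
  sepia-eyed dumpy-winged: (37 − 40.125)² / 40.125 = 0.2434
χ² = 8.4147 + 1.5422 + 16.5432 + 0.2434 = 26.7435 ≈ 26.744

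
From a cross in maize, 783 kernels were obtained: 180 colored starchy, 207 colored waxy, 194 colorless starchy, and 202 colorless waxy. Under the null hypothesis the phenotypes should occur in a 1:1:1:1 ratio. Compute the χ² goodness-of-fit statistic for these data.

2.129

Expected counts for N = 783 under a 1:1:1:1 ratio (total parts = 4):
  colored starchy: 783 × 1/4 = 195.75
  colored waxy: 783 × 1/4 = 195.75
  colorless starchy: 783 × 1/4 = 195.75
  colorless waxy: 783 × 1/4 = 195.75
χ² = Σ (O − E)² / E
  colored starchy: (180 − 195.75)² / 195.75 = 1.2672
  colored waxy: (207 − 195.75)² / 195.75 = 0.6466
  colorless starchy: (194 − 195.75)² / 195.75 = 0.0156
  colorless waxy: (202 − 195.75)² / 195.75 = 0.1996
χ² = 1.2672 + 0.6466 + 0.0156 + 0.1996 = 2.129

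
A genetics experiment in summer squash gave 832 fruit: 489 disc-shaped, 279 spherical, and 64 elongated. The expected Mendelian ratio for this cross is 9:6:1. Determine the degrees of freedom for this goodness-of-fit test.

A goodness-of-fit test with 3 phenotype classes has df = 3 − 1 = 2.

2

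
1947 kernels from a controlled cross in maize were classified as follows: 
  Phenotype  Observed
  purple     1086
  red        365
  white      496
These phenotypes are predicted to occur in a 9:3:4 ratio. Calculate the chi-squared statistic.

0.253

The 9:3:4 ratio has 16 parts, so with N = 1947 the expected counts are:
  purple: 1947 × 9/16 = 1095.1875
  red: 1947 × 3/16 = 365.0625
  white: 1947 × 4/16 = 486.75
χ² = Σ (O − E)² / E
  purple: (1086 − 1095.1875)² / 1095.1875 = 0.0771
  red: (365 − 365.0625)² / 365.0625 = 0.0000
  white: (496 − 486.75)² / 486.75 = 0.1758
χ² = 0.0771 + 0.0000 + 0.1758 = 0.2529 ≈ 0.253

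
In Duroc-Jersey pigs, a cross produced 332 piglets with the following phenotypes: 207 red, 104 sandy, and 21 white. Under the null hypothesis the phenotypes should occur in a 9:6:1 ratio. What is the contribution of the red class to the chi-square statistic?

Under the 9:6:1 hypothesis (Σ ratio = 16, N = 332):
  red: 332 × 9/16 = 186.75
  sandy: 332 × 6/16 = 124.5
  white: 332 × 1/16 = 20.75
Contribution of red: (207 − 186.75)² / 186.75 = 2.1958

2.196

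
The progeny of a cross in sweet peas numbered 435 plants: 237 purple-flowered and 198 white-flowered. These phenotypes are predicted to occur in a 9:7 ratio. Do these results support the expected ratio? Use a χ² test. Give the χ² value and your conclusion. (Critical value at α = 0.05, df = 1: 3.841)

Total ratio parts = 16. Expected numbers out of 435:
  purple-flowered: 435 × 9/16 = 244.6875
  white-flowered: 435 × 7/16 = 190.3125
χ² = Σ (O − E)² / E
  purple-flowered: (237 − 244.6875)² / 244.6875 = 0.2415
  white-flowered: (198 − 190.3125)² / 190.3125 = 0.3105
χ² = 0.2415 + 0.3105 = 0.552
Degrees of freedom = 2 − 1 = 1; critical value at α = 0.05 is 3.841.
Since 0.552 < 3.841, we fail to reject the null hypothesis — the data are consistent with the 9:7 ratio.

0.552; consistent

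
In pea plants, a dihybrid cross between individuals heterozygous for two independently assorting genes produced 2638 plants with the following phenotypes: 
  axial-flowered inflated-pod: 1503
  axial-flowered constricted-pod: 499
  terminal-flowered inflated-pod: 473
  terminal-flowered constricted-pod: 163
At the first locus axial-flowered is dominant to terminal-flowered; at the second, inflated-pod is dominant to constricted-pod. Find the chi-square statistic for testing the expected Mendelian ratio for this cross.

1.252

A dihybrid F₂ with independent assortment and complete dominance at both loci gives a 9:3:3:1 phenotypic ratio.
The 9:3:3:1 ratio has 16 parts, so with N = 2638 the expected counts are:
  axial-flowered inflated-pod: 2638 × 9/16 = 1483.875
  axial-flowered constricted-pod: 2638 × 3/16 = 494.625
  terminal-flowered inflated-pod: 2638 × 3/16 = 494.625
  terminal-flowered constricted-pod: 2638 × 1/16 = 164.875
χ² = Σ (O − E)² / E
  axial-flowered inflated-pod: (1503 − 1483.875)² / 1483.875 = 0.2465
  axial-flowered constricted-pod: (499 − 494.625)² / 494.625 = 0.0387
  terminal-flowered inflated-pod: (473 − 494.625)² / 494.625 = 0.9454
  terminal-flowered constricted-pod: (163 − 164.875)² / 164.875 = 0.0213
χ² = 0.2465 + 0.0387 + 0.9454 + 0.0213 = 1.2519 ≈ 1.252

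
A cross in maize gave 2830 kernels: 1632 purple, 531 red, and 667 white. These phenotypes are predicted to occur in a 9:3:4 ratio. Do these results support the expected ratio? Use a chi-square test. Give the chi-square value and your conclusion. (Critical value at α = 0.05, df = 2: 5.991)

3.330; consistent

Expected counts for N = 2830 under a 9:3:4 ratio (total parts = 16):
  purple: 2830 × 9/16 = 1591.875
  red: 2830 × 3/16 = 530.625
  white: 2830 × 4/16 = 707.5
χ² = Σ (O − E)² / E
  purple: (1632 − 1591.875)² / 1591.875 = 1.0114
  red: (531 − 530.625)² / 530.625 = 0.0003
  white: (667 − 707.5)² / 707.5 = 2.3184
χ² = 1.0114 + 0.0003 + 2.3184 = 3.3301 ≈ 3.330
Degrees of freedom = 3 − 1 = 2; critical value at α = 0.05 is 5.991.
Since 3.330 < 5.991, we fail to reject the null hypothesis — the data are consistent with the 9:3:4 ratio.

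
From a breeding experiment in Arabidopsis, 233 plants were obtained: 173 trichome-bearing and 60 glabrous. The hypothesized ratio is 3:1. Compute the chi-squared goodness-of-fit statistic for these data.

0.070

The 3:1 ratio has 4 parts, so with N = 233 the expected counts are:
  trichome-bearing: 233 × 3/4 = 174.75
  glabrous: 233 × 1/4 = 58.25
χ² = Σ (O − E)² / E
  trichome-bearing: (173 − 174.75)² / 174.75 = 0.0175
  glabrous: (60 − 58.25)² / 58.25 = 0.0526
χ² = 0.0175 + 0.0526 = 0.0701 ≈ 0.070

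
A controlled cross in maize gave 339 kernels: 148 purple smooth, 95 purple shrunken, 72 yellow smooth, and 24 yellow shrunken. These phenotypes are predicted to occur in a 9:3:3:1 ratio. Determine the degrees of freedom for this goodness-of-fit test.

A goodness-of-fit test with 4 phenotype classes has df = 4 − 1 = 3.

3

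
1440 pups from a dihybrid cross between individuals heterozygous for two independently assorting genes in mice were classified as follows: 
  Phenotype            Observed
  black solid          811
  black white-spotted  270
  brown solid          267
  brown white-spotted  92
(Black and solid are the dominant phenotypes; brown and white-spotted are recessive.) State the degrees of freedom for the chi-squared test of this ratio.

3

A dihybrid F₂ with independent assortment and complete dominance at both loci gives a 9:3:3:1 phenotypic ratio.
A goodness-of-fit test with 4 phenotype classes has df = 4 − 1 = 3.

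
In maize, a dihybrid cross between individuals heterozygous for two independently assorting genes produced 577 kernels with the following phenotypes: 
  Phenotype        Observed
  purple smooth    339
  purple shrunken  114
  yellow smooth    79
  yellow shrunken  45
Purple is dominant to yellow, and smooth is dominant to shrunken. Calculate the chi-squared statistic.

A dihybrid F₂ with independent assortment and complete dominance at both loci gives a 9:3:3:1 phenotypic ratio.
Expected counts for N = 577 under a 9:3:3:1 ratio (total parts = 16):
  purple smooth: 577 × 9/16 = 324.5625
  purple shrunken: 577 × 3/16 = 108.1875
  yellow smooth: 577 × 3/16 = 108.1875
  yellow shrunken: 577 × 1/16 = 36.0625
χ² = Σ (O − E)² / E
  purple smooth: (339 − 324.5625)² / 324.5625 = 0.6422
  purple shrunken: (114 − 108.1875)² / 108.1875 = 0.3123
  yellow smooth: (79 − 108.1875)² / 108.1875 = 7.8744
  yellow shrunken: (45 − 36.0625)² / 36.0625 = 2.2150
χ² = 0.6422 + 0.3123 + 7.8744 + 2.2150 = 11.0439 ≈ 11.044

11.044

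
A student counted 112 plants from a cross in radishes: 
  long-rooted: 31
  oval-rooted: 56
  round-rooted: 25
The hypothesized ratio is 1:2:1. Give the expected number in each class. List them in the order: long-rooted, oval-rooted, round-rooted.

Under the 1:2:1 hypothesis (Σ ratio = 4, N = 112):
  long-rooted: 112 × 1/4 = 28
  oval-rooted: 112 × 2/4 = 56
  round-rooted: 112 × 1/4 = 28

28, 56, 28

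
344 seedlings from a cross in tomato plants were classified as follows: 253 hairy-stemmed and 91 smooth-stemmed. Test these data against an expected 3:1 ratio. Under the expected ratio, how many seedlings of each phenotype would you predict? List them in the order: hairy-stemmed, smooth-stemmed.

Total ratio parts = 4. Expected numbers out of 344:
  hairy-stemmed: 344 × 3/4 = 258
  smooth-stemmed: 344 × 1/4 = 86

258, 86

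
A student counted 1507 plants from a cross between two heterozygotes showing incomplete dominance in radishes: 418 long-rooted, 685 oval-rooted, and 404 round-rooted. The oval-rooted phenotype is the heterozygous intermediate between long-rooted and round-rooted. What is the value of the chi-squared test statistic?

12.715

With incomplete dominance, a heterozygote × heterozygote cross gives a 1:2:1 phenotypic ratio.
Under the 1:2:1 hypothesis (Σ ratio = 4, N = 1507):
  long-rooted: 1507 × 1/4 = 376.75
  oval-rooted: 1507 × 2/4 = 753.5
  round-rooted: 1507 × 1/4 = 376.75
χ² = Σ (O − E)² / E
  long-rooted: (418 − 376.75)² / 376.75 = 4.5164
  oval-rooted: (685 − 753.5)² / 753.5 = 6.2273
  round-rooted: (404 − 376.75)² / 376.75 = 1.9710
χ² = 4.5164 + 6.2273 + 1.9710 = 12.7147 ≈ 12.715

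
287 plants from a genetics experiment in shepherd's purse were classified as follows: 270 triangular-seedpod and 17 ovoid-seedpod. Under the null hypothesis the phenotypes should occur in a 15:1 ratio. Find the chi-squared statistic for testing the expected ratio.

0.052

Under the 15:1 hypothesis (Σ ratio = 16, N = 287):
  triangular-seedpod: 287 × 15/16 = 269.0625
  ovoid-seedpod: 287 × 1/16 = 17.9375
χ² = Σ (O − E)² / E
  triangular-seedpod: (270 − 269.0625)² / 269.0625 = 0.0033
  ovoid-seedpod: (17 − 17.9375)² / 17.9375 = 0.0490
χ² = 0.0033 + 0.0490 = 0.0523 ≈ 0.052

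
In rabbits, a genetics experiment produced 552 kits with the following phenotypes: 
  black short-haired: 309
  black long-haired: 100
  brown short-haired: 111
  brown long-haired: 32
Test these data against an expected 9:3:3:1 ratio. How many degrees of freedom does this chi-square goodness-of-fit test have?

A goodness-of-fit test with 4 phenotype classes has df = 4 − 1 = 3.

3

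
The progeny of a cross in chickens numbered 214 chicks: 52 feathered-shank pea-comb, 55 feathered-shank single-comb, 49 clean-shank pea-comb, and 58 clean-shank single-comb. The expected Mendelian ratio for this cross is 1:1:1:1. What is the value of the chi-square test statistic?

Expected counts for N = 214 under a 1:1:1:1 ratio (total parts = 4):
  feathered-shank pea-comb: 214 × 1/4 = 53.5
  feathered-shank single-comb: 214 × 1/4 = 53.5
  clean-shank pea-comb: 214 × 1/4 = 53.5
  clean-shank single-comb: 214 × 1/4 = 53.5
χ² = Σ (O − E)² / E
  feathered-shank pea-comb: (52 − 53.5)² / 53.5 = 0.0421
  feathered-shank single-comb: (55 − 53.5)² / 53.5 = 0.0421
  clean-shank pea-comb: (49 − 53.5)² / 53.5 = 0.3785
  clean-shank single-comb: (58 − 53.5)² / 53.5 = 0.3785
χ² = 0.0421 + 0.0421 + 0.3785 + 0.3785 = 0.8412 ≈ 0.841

0.841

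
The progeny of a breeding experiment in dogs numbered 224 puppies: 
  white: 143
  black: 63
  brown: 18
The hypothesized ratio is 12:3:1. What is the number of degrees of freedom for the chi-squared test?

A goodness-of-fit test with 3 phenotype classes has df = 3 − 1 = 2.

2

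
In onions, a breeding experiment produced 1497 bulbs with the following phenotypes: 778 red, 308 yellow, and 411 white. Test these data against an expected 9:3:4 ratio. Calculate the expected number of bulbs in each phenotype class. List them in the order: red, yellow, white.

842.0625, 280.6875, 374.25

Under the 9:3:4 hypothesis (Σ ratio = 16, N = 1497):
  red: 1497 × 9/16 = 842.0625
  yellow: 1497 × 3/16 = 280.6875
  white: 1497 × 4/16 = 374.25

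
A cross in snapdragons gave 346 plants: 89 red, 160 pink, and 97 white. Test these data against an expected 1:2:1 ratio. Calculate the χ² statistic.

2.324

The 1:2:1 ratio has 4 parts, so with N = 346 the expected counts are:
  red: 346 × 1/4 = 86.5
  pink: 346 × 2/4 = 173
  white: 346 × 1/4 = 86.5
χ² = Σ (O − E)² / E
  red: (89 − 86.5)² / 86.5 = 0.0723
  pink: (160 − 173)² / 173 = 0.9769
  white: (97 − 86.5)² / 86.5 = 1.2746
χ² = 0.0723 + 0.9769 + 1.2746 = 2.3238 ≈ 2.324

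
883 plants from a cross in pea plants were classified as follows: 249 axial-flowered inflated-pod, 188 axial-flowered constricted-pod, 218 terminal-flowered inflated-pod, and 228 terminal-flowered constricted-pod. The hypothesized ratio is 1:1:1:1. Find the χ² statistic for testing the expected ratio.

Total ratio parts = 4. Expected numbers out of 883:
  axial-flowered inflated-pod: 883 × 1/4 = 220.75
  axial-flowered constricted-pod: 883 × 1/4 = 220.75
  terminal-flowered inflated-pod: 883 × 1/4 = 220.75
  terminal-flowered constricted-pod: 883 × 1/4 = 220.75
χ² = Σ (O − E)² / E
  axial-flowered inflated-pod: (249 − 220.75)² / 220.75 = 3.6152
  axial-flowered constricted-pod: (188 − 220.75)² / 220.75 = 4.8587
  terminal-flowered inflated-pod: (218 − 220.75)² / 220.75 = 0.0343
  terminal-flowered constricted-pod: (228 − 220.75)² / 220.75 = 0.2381
χ² = 3.6152 + 4.8587 + 0.0343 + 0.2381 = 8.7463 ≈ 8.746

8.746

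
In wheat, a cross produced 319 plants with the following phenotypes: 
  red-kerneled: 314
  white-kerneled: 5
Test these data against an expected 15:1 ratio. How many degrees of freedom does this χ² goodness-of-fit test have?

A goodness-of-fit test with 2 phenotype classes has df = 2 − 1 = 1.

1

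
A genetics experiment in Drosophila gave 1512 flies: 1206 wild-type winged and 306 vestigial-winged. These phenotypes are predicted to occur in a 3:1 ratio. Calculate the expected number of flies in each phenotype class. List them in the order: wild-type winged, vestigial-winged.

Under the 3:1 hypothesis (Σ ratio = 4, N = 1512):
  wild-type winged: 1512 × 3/4 = 1134
  vestigial-winged: 1512 × 1/4 = 378

1134, 378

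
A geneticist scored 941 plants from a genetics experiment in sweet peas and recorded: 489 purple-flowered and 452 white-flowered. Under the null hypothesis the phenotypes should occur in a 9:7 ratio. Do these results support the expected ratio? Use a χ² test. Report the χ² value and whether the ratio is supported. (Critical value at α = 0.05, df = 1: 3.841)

7.018; not consistent

Total ratio parts = 16. Expected numbers out of 941:
  purple-flowered: 941 × 9/16 = 529.3125
  white-flowered: 941 × 7/16 = 411.6875
χ² = Σ (O − E)² / E
  purple-flowered: (489 − 529.3125)² / 529.3125 = 3.0702
  white-flowered: (452 − 411.6875)² / 411.6875 = 3.9474
χ² = 3.0702 + 3.9474 = 7.0176 ≈ 7.018
Degrees of freedom = 2 − 1 = 1; critical value at α = 0.05 is 3.841.
Since 7.018 > 3.841, we reject the null hypothesis — the data do not fit the 9:7 ratio.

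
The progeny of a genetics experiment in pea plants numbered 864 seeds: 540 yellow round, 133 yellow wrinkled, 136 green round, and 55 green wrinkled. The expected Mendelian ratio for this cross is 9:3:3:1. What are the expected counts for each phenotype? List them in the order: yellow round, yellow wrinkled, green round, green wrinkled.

486, 162, 162, 54

Expected counts for N = 864 under a 9:3:3:1 ratio (total parts = 16):
  yellow round: 864 × 9/16 = 486
  yellow wrinkled: 864 × 3/16 = 162
  green round: 864 × 3/16 = 162
  green wrinkled: 864 × 1/16 = 54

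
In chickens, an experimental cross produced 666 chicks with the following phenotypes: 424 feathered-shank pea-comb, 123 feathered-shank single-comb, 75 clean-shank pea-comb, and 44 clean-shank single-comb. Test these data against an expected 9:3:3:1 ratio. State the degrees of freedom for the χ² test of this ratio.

A goodness-of-fit test with 4 phenotype classes has df = 4 − 1 = 3.

3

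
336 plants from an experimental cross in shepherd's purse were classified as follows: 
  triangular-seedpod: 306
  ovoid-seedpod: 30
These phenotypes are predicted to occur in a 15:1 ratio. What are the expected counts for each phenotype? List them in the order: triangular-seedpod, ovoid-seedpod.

315, 21

Total ratio parts = 16. Expected numbers out of 336:
  triangular-seedpod: 336 × 15/16 = 315
  ovoid-seedpod: 336 × 1/16 = 21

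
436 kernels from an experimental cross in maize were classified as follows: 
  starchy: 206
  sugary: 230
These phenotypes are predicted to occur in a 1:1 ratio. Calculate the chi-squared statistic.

Under the 1:1 hypothesis (Σ ratio = 2, N = 436):
  starchy: 436 × 1/2 = 218
  sugary: 436 × 1/2 = 218
χ² = Σ (O − E)² / E
  starchy: (206 − 218)² / 218 = 0.6606
  sugary: (230 − 218)² / 218 = 0.6606
χ² = 0.6606 + 0.6606 = 1.3212 ≈ 1.321

1.321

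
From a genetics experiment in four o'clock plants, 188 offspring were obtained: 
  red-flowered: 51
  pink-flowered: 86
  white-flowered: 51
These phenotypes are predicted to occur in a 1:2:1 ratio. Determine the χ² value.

The 1:2:1 ratio has 4 parts, so with N = 188 the expected counts are:
  red-flowered: 188 × 1/4 = 47
  pink-flowered: 188 × 2/4 = 94
  white-flowered: 188 × 1/4 = 47
χ² = Σ (O − E)² / E
  red-flowered: (51 − 47)² / 47 = 0.3404
  pink-flowered: (86 − 94)² / 94 = 0.6809
  white-flowered: (51 − 47)² / 47 = 0.3404
χ² = 0.3404 + 0.6809 + 0.3404 = 1.3617 ≈ 1.362

1.362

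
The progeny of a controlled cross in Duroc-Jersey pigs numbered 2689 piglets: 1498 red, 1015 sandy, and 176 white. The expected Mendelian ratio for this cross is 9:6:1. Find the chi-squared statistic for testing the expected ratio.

0.559

Under the 9:6:1 hypothesis (Σ ratio = 16, N = 2689):
  red: 2689 × 9/16 = 1512.5625
  sandy: 2689 × 6/16 = 1008.375
  white: 2689 × 1/16 = 168.0625
χ² = Σ (O − E)² / E
  red: (1498 − 1512.5625)² / 1512.5625 = 0.1402
  sandy: (1015 − 1008.375)² / 1008.375 = 0.0435
  white: (176 − 168.0625)² / 168.0625 = 0.3749
χ² = 0.1402 + 0.0435 + 0.3749 = 0.5586 ≈ 0.559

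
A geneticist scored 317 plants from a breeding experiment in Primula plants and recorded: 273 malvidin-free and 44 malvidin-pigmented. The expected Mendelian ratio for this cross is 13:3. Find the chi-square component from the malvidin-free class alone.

Total ratio parts = 16. Expected numbers out of 317:
  malvidin-free: 317 × 13/16 = 257.5625
  malvidin-pigmented: 317 × 3/16 = 59.4375
Contribution of malvidin-free: (273 − 257.5625)² / 257.5625 = 0.9253

0.925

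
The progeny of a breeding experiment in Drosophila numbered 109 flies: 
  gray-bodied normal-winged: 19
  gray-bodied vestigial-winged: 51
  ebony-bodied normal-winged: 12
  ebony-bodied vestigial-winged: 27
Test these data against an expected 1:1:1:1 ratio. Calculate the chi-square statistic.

Under the 1:1:1:1 hypothesis (Σ ratio = 4, N = 109):
  gray-bodied normal-winged: 109 × 1/4 = 27.25
  gray-bodied vestigial-winged: 109 × 1/4 = 27.25
  ebony-bodied normal-winged: 109 × 1/4 = 27.25
  ebony-bodied vestigial-winged: 109 × 1/4 = 27.25
χ² = Σ (O − E)² / E
  gray-bodied normal-winged: (19 − 27.25)² / 27.25 = 2.4977
  gray-bodied vestigial-winged: (51 − 27.25)² / 27.25 = 20.6995
  ebony-bodied normal-winged: (12 − 27.25)² / 27.25 = 8.5344
  ebony-bodied vestigial-winged: (27 − 27.25)² / 27.25 = 0.0023
χ² = 2.4977 + 20.6995 + 8.5344 + 0.0023 = 31.7339 ≈ 31.734

31.734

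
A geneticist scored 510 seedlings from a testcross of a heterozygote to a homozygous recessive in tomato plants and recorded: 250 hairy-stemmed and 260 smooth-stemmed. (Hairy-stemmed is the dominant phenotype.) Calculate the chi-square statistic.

A testcross of a heterozygote (Aa × aa) gives a 1:1 phenotypic ratio.
The 1:1 ratio has 2 parts, so with N = 510 the expected counts are:
  hairy-stemmed: 510 × 1/2 = 255
  smooth-stemmed: 510 × 1/2 = 255
χ² = Σ (O − E)² / E
  hairy-stemmed: (250 − 255)² / 255 = 0.0980
  smooth-stemmed: (260 − 255)² / 255 = 0.0980
χ² = 0.0980 + 0.0980 = 0.196

0.196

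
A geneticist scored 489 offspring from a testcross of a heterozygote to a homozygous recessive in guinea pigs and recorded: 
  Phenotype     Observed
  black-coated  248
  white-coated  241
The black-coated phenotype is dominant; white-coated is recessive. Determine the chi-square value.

A testcross of a heterozygote (Aa × aa) gives a 1:1 phenotypic ratio.
The 1:1 ratio has 2 parts, so with N = 489 the expected counts are:
  black-coated: 489 × 1/2 = 244.5
  white-coated: 489 × 1/2 = 244.5
χ² = Σ (O − E)² / E
  black-coated: (248 − 244.5)² / 244.5 = 0.0501
  white-coated: (241 − 244.5)² / 244.5 = 0.0501
χ² = 0.0501 + 0.0501 = 0.1002 ≈ 0.100

0.100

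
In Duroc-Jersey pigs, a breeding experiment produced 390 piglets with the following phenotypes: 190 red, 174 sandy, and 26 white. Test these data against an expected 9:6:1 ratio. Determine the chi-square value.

9.307

Under the 9:6:1 hypothesis (Σ ratio = 16, N = 390):
  red: 390 × 9/16 = 219.375
  sandy: 390 × 6/16 = 146.25
  white: 390 × 1/16 = 24.375
χ² = Σ (O − E)² / E
  red: (190 − 219.375)² / 219.375 = 3.9334
  sandy: (174 − 146.25)² / 146.25 = 5.2654
  white: (26 − 24.375)² / 24.375 = 0.1083
χ² = 3.9334 + 5.2654 + 0.1083 = 9.3071 ≈ 9.307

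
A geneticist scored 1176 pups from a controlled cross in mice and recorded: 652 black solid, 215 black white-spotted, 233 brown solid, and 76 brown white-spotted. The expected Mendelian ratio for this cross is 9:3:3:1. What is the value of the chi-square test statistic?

1.067

Under the 9:3:3:1 hypothesis (Σ ratio = 16, N = 1176):
  black solid: 1176 × 9/16 = 661.5
  black white-spotted: 1176 × 3/16 = 220.5
  brown solid: 1176 × 3/16 = 220.5
  brown white-spotted: 1176 × 1/16 = 73.5
χ² = Σ (O − E)² / E
  black solid: (652 − 661.5)² / 661.5 = 0.1364
  black white-spotted: (215 − 220.5)² / 220.5 = 0.1372
  brown solid: (233 − 220.5)² / 220.5 = 0.7086
  brown white-spotted: (76 − 73.5)² / 73.5 = 0.0850
χ² = 0.1364 + 0.1372 + 0.7086 + 0.0850 = 1.0672 ≈ 1.067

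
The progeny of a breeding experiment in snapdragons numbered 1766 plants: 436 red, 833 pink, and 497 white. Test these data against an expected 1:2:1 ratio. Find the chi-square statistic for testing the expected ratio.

Under the 1:2:1 hypothesis (Σ ratio = 4, N = 1766):
  red: 1766 × 1/4 = 441.5
  pink: 1766 × 2/4 = 883
  white: 1766 × 1/4 = 441.5
χ² = Σ (O − E)² / E
  red: (436 − 441.5)² / 441.5 = 0.0685
  pink: (833 − 883)² / 883 = 2.8313
  white: (497 − 441.5)² / 441.5 = 6.9768
χ² = 0.0685 + 2.8313 + 6.9768 = 9.8766 ≈ 9.877

9.877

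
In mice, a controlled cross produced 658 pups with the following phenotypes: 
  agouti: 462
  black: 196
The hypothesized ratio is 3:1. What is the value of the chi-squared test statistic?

8.043

The 3:1 ratio has 4 parts, so with N = 658 the expected counts are:
  agouti: 658 × 3/4 = 493.5
  black: 658 × 1/4 = 164.5
χ² = Σ (O − E)² / E
  agouti: (462 − 493.5)² / 493.5 = 2.0106
  black: (196 − 164.5)² / 164.5 = 6.0319
χ² = 2.0106 + 6.0319 = 8.0425 ≈ 8.043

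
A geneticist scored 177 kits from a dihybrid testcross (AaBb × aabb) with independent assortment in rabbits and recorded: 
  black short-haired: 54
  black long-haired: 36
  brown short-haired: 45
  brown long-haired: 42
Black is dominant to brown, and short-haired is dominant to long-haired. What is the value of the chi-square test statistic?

3.814

A dihybrid testcross with independent assortment gives a 1:1:1:1 ratio.
Expected counts for N = 177 under a 1:1:1:1 ratio (total parts = 4):
  black short-haired: 177 × 1/4 = 44.25
  black long-haired: 177 × 1/4 = 44.25
  brown short-haired: 177 × 1/4 = 44.25
  brown long-haired: 177 × 1/4 = 44.25
χ² = Σ (O − E)² / E
  black short-haired: (54 − 44.25)² / 44.25 = 2.1483
  black long-haired: (36 − 44.25)² / 44.25 = 1.5381
  brown short-haired: (45 − 44.25)² / 44.25 = 0.0127
  brown long-haired: (42 − 44.25)² / 44.25 = 0.1144
χ² = 2.1483 + 1.5381 + 0.0127 + 0.1144 = 3.8135 ≈ 3.814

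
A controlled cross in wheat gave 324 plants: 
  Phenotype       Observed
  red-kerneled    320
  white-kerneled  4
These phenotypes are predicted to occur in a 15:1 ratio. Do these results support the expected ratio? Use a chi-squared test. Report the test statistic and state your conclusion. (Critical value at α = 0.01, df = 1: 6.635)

13.909; not consistent

The 15:1 ratio has 16 parts, so with N = 324 the expected counts are:
  red-kerneled: 324 × 15/16 = 303.75
  white-kerneled: 324 × 1/16 = 20.25
χ² = Σ (O − E)² / E
  red-kerneled: (320 − 303.75)² / 303.75 = 0.8693
  white-kerneled: (4 − 20.25)² / 20.25 = 13.0401
χ² = 0.8693 + 13.0401 = 13.9094 ≈ 13.909
Degrees of freedom = 2 − 1 = 1; critical value at α = 0.01 is 6.635.
Since 13.909 > 6.635, we reject the null hypothesis — the data do not fit the 15:1 ratio.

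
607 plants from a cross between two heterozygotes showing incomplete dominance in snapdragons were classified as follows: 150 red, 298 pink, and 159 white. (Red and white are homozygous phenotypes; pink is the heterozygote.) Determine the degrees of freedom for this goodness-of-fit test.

With incomplete dominance, a heterozygote × heterozygote cross gives a 1:2:1 phenotypic ratio.
A goodness-of-fit test with 3 phenotype classes has df = 3 − 1 = 2.

2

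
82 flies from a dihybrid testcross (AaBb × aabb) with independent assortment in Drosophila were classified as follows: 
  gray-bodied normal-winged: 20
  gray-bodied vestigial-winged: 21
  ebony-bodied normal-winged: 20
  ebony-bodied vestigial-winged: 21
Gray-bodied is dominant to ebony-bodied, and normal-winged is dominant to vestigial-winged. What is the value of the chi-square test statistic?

A dihybrid testcross with independent assortment gives a 1:1:1:1 ratio.
Expected counts for N = 82 under a 1:1:1:1 ratio (total parts = 4):
  gray-bodied normal-winged: 82 × 1/4 = 20.5
  gray-bodied vestigial-winged: 82 × 1/4 = 20.5
  ebony-bodied normal-winged: 82 × 1/4 = 20.5
  ebony-bodied vestigial-winged: 82 × 1/4 = 20.5
χ² = Σ (O − E)² / E
  gray-bodied normal-winged: (20 − 20.5)² / 20.5 = 0.0122
  gray-bodied vestigial-winged: (21 − 20.5)² / 20.5 = 0.0122
  ebony-bodied normal-winged: (20 − 20.5)² / 20.5 = 0.0122
  ebony-bodied vestigial-winged: (21 − 20.5)² / 20.5 = 0.0122
χ² = 0.0122 + 0.0122 + 0.0122 + 0.0122 = 0.0488 ≈ 0.049

0.049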